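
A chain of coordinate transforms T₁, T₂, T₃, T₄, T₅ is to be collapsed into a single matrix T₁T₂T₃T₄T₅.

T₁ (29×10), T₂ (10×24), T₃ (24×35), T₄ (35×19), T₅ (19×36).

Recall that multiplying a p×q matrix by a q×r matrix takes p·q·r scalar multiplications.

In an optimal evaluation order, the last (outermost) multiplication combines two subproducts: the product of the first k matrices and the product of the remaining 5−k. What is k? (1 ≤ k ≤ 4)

1

Adjacent pairs: T₁T₂ = 29·10·24 = 6960; T₂T₃ = 10·24·35 = 8400; T₃T₄ = 24·35·19 = 15960; T₄T₅ = 35·19·36 = 23940.
Length 3: T₁..T₃: k=1: 0+8400+29·10·35=18550; k=2: 6960+0+29·24·35=31320 → min 18550 | T₂..T₄: k=2: 0+15960+10·24·19=20520; k=3: 8400+0+10·35·19=15050 → min 15050 | T₃..T₅: k=3: 0+23940+24·35·36=54180; k=4: 15960+0+24·19·36=32376 → min 32376.
Length 4: T₁..T₄: k=1: 0+15050+29·10·19=20560; k=2: 6960+15960+29·24·19=36144; k=3: 18550+0+29·35·19=37835 → min 20560 | T₂..T₅: k=2: 0+32376+10·24·36=41016; k=3: 8400+23940+10·35·36=44940; k=4: 15050+0+10·19·36=21890 → min 21890.
Top-level splits: k=1: (T₁..T₁)·(T₂..T₅) → 0+21890+29·10·36 = 32330; k=2: (T₁..T₂)·(T₃..T₅) → 6960+32376+29·24·36 = 64392; k=3: (T₁..T₃)·(T₄..T₅) → 18550+23940+29·35·36 = 79030; k=4: (T₁..T₄)·(T₅..T₅) → 20560+0+29·19·36 = 40396.
Best split is after T₁, i.e. k = 1.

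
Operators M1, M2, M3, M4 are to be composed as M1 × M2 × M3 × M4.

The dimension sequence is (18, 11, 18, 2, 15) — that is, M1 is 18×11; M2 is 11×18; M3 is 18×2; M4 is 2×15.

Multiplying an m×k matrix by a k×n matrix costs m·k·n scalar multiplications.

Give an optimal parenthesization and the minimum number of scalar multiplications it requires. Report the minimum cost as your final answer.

1332

Adjacent pairs: M1M2 = 18·11·18 = 3564; M2M3 = 11·18·2 = 396; M3M4 = 18·2·15 = 540.
Length 3: M1..M3: k=1: 0+396+18·11·2=792; k=2: 3564+0+18·18·2=4212 → min 792 | M2..M4: k=2: 0+540+11·18·15=3510; k=3: 396+0+11·2·15=726 → min 726.
Length 4: M1..M4: k=1: 0+726+18·11·15=3696; k=2: 3564+540+18·18·15=8964; k=3: 792+0+18·2·15=1332 → min 1332.
Optimal parenthesization: ((M1 × (M2 × M3)) × M4) with cost 1332.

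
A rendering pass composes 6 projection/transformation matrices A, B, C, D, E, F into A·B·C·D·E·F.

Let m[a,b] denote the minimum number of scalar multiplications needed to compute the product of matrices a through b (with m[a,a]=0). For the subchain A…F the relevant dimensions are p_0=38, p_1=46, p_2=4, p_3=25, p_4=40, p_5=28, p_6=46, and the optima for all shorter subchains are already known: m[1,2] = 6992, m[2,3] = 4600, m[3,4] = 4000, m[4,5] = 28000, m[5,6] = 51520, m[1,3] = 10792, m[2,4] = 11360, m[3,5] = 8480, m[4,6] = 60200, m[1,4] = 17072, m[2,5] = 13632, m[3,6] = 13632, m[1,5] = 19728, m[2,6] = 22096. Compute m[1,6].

m[1,6] = min over k∈[1,5] of m[1,k]+m[k+1,6]+p_{0}·p_k·p_{6}.
k=1: 0 + 22096 + 38·46·46 = 102504; k=2: 6992 + 13632 + 38·4·46 = 27616; k=3: 10792 + 60200 + 38·25·46 = 114692; k=4: 17072 + 51520 + 38·40·46 = 138512; k=5: 19728 + 0 + 38·28·46 = 68672.
Minimum: 27616 at k=2.

27616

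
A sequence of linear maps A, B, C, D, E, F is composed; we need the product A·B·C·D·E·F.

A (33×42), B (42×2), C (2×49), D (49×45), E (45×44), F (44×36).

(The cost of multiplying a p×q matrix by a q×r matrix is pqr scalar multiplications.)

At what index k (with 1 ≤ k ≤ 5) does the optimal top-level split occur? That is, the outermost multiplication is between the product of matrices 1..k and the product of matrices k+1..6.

Adjacent pairs: AB = 33·42·2 = 2772; BC = 42·2·49 = 4116; CD = 2·49·45 = 4410; DE = 49·45·44 = 97020; EF = 45·44·36 = 71280.
Length 3: A..C: k=1: 0+4116+33·42·49=72030; k=2: 2772+0+33·2·49=6006 → min 6006 | B..D: k=2: 0+4410+42·2·45=8190; k=3: 4116+0+42·49·45=96726 → min 8190 | C..E: k=3: 0+97020+2·49·44=101332; k=4: 4410+0+2·45·44=8370 → min 8370 | D..F: k=4: 0+71280+49·45·36=150660; k=5: 97020+0+49·44·36=174636 → min 150660.
Length 4: A..D: k=1: 0+8190+33·42·45=70560; k=2: 2772+4410+33·2·45=10152; k=3: 6006+0+33·49·45=78771 → min 10152 | B..E: k=2: 0+8370+42·2·44=12066; k=3: 4116+97020+42·49·44=191688; k=4: 8190+0+42·45·44=91350 → min 12066 | C..F: k=3: 0+150660+2·49·36=154188; k=4: 4410+71280+2·45·36=78930; k=5: 8370+0+2·44·36=11538 → min 11538.
Length 5: A..E: k=1: 0+12066+33·42·44=73050; k=2: 2772+8370+33·2·44=14046; k=3: 6006+97020+33·49·44=174174; k=4: 10152+0+33·45·44=75492 → min 14046 | B..F: k=2: 0+11538+42·2·36=14562; k=3: 4116+150660+42·49·36=228864; k=4: 8190+71280+42·45·36=147510; k=5: 12066+0+42·44·36=78594 → min 14562.
Top-level splits: k=1: (A..A)·(B..F) → 0+14562+33·42·36 = 64458; k=2: (A..B)·(C..F) → 2772+11538+33·2·36 = 16686; k=3: (A..C)·(D..F) → 6006+150660+33·49·36 = 214878; k=4: (A..D)·(E..F) → 10152+71280+33·45·36 = 134892; k=5: (A..E)·(F..F) → 14046+0+33·44·36 = 66318.
Best split is after B, i.e. k = 2.

2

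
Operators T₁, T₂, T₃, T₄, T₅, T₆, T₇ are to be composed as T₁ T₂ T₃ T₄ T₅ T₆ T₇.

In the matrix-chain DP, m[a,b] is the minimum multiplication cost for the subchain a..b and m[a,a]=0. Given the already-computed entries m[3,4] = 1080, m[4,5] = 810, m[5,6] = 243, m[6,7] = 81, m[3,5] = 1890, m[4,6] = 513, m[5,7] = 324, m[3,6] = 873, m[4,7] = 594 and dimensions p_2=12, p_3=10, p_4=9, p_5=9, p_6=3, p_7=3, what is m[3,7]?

m[3,7] = min over k∈[3,6] of m[3,k]+m[k+1,7]+p_{2}·p_k·p_{7}.
k=3: 0 + 594 + 12·10·3 = 954; k=4: 1080 + 324 + 12·9·3 = 1728; k=5: 1890 + 81 + 12·9·3 = 2295; k=6: 873 + 0 + 12·3·3 = 981.
Minimum: 954 at k=3.

954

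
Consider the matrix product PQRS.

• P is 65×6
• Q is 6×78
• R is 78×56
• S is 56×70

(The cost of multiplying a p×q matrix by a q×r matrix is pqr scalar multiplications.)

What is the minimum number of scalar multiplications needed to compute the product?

Adjacent pairs: PQ = 65·6·78 = 30420; QR = 6·78·56 = 26208; RS = 78·56·70 = 305760.
Length 3: P..R: k=1: 0+26208+65·6·56=48048; k=2: 30420+0+65·78·56=314340 → min 48048 | Q..S: k=2: 0+305760+6·78·70=338520; k=3: 26208+0+6·56·70=49728 → min 49728.
Length 4: P..S: k=1: 0+49728+65·6·70=77028; k=2: 30420+305760+65·78·70=691080; k=3: 48048+0+65·56·70=302848 → min 77028.
Optimal order: (P((QR)S)) with cost 77028.

77028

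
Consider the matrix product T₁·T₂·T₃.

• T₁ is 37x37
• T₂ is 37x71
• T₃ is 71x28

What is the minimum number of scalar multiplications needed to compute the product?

111888

Order (T₁·(T₂·T₃)): (T₂·T₃): 37×71 by 71×28 → 37×28, cost 37·71·28 = 73556; (T₁·(T₂·T₃)): 37×37 by 37×28 → 37×28, cost 37·37·28 = 38332; cumulative 111888. Total 111888.
Order ((T₁·T₂)·T₃): (T₁·T₂): 37×37 by 37×71 → 37×71, cost 37·37·71 = 97199; ((T₁·T₂)·T₃): 37×71 by 71×28 → 37×28, cost 37·71·28 = 73556; cumulative 170755. Total 170755.
Minimum: 111888.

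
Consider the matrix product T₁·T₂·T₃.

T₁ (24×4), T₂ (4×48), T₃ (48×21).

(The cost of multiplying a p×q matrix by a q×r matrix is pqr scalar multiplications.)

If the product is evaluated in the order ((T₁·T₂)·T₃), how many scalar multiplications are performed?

(T₁·T₂): 24×4 by 4×48 → 24×48, cost 24·4·48 = 4608
((T₁·T₂)·T₃): 24×48 by 48×21 → 24×21, cost 24·48·21 = 24192; cumulative 28800
Total: 28800 scalar multiplications.

28800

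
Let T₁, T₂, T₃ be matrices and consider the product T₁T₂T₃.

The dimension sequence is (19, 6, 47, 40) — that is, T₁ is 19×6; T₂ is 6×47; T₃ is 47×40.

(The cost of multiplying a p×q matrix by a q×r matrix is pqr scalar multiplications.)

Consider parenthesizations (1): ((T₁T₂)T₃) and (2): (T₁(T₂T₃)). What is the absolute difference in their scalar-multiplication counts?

Order (1) = ((T₁T₂)T₃): (T₁T₂): 19×6 by 6×47 → 19×47, cost 19·6·47 = 5358; ((T₁T₂)T₃): 19×47 by 47×40 → 19×40, cost 19·47·40 = 35720; cumulative 41078. Total 41078.
Order (2) = (T₁(T₂T₃)): (T₂T₃): 6×47 by 47×40 → 6×40, cost 6·47·40 = 11280; (T₁(T₂T₃)): 19×6 by 6×40 → 19×40, cost 19·6·40 = 4560; cumulative 15840. Total 15840.
Difference: |41078 − 15840| = 25238.

25238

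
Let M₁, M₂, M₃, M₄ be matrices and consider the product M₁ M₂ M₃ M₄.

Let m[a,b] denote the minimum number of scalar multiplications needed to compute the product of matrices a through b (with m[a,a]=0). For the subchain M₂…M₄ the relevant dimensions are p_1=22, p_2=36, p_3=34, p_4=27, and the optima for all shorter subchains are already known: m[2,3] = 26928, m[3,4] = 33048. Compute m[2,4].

m[2,4] = min over k∈[2,3] of m[2,k]+m[k+1,4]+p_{1}·p_k·p_{4}.
k=2: 0 + 33048 + 22·36·27 = 54432; k=3: 26928 + 0 + 22·34·27 = 47124.
Minimum: 47124 at k=3.

47124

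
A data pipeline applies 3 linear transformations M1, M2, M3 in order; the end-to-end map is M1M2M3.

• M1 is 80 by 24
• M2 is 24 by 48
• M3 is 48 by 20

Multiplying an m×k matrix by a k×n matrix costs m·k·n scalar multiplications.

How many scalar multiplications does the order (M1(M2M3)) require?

(M2M3): 24×48 by 48×20 → 24×20, cost 24·48·20 = 23040
(M1(M2M3)): 80×24 by 24×20 → 80×20, cost 80·24·20 = 38400; cumulative 61440
Total: 61440 scalar multiplications.

61440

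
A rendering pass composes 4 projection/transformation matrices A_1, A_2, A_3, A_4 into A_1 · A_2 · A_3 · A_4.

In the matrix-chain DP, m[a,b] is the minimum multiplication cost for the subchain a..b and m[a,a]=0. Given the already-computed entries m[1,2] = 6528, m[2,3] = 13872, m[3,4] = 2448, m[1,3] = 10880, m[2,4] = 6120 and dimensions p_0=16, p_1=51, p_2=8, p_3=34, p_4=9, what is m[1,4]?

10128

m[1,4] = min over k∈[1,3] of m[1,k]+m[k+1,4]+p_{0}·p_k·p_{4}.
k=1: 0 + 6120 + 16·51·9 = 13464; k=2: 6528 + 2448 + 16·8·9 = 10128; k=3: 10880 + 0 + 16·34·9 = 15776.
Minimum: 10128 at k=2.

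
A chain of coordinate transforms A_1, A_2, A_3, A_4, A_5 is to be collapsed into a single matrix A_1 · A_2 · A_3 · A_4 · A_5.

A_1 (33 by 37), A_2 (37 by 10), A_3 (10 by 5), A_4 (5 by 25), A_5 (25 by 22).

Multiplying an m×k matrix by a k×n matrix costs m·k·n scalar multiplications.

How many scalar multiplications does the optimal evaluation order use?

Adjacent pairs: A_1A_2 = 33·37·10 = 12210; A_2A_3 = 37·10·5 = 1850; A_3A_4 = 10·5·25 = 1250; A_4A_5 = 5·25·22 = 2750.
Length 3: A_1..A_3: k=1: 0+1850+33·37·5=7955; k=2: 12210+0+33·10·5=13860 → min 7955 | A_2..A_4: k=2: 0+1250+37·10·25=10500; k=3: 1850+0+37·5·25=6475 → min 6475 | A_3..A_5: k=3: 0+2750+10·5·22=3850; k=4: 1250+0+10·25·22=6750 → min 3850.
Length 4: A_1..A_4: k=1: 0+6475+33·37·25=37000; k=2: 12210+1250+33·10·25=21710; k=3: 7955+0+33·5·25=12080 → min 12080 | A_2..A_5: k=2: 0+3850+37·10·22=11990; k=3: 1850+2750+37·5·22=8670; k=4: 6475+0+37·25·22=26825 → min 8670.
Length 5: A_1..A_5: k=1: 0+8670+33·37·22=35532; k=2: 12210+3850+33·10·22=23320; k=3: 7955+2750+33·5·22=14335; k=4: 12080+0+33·25·22=30230 → min 14335.
Optimal order: ((A_1 · (A_2 · A_3)) · (A_4 · A_5)) with cost 14335.

14335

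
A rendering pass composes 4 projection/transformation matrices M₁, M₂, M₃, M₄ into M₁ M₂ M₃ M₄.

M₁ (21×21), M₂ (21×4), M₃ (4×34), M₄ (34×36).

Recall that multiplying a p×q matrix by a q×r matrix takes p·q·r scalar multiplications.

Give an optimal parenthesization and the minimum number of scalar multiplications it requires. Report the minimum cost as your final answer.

Adjacent pairs: M₁M₂ = 21·21·4 = 1764; M₂M₃ = 21·4·34 = 2856; M₃M₄ = 4·34·36 = 4896.
Length 3: M₁..M₃: k=1: 0+2856+21·21·34=17850; k=2: 1764+0+21·4·34=4620 → min 4620 | M₂..M₄: k=2: 0+4896+21·4·36=7920; k=3: 2856+0+21·34·36=28560 → min 7920.
Length 4: M₁..M₄: k=1: 0+7920+21·21·36=23796; k=2: 1764+4896+21·4·36=9684; k=3: 4620+0+21·34·36=30324 → min 9684.
Optimal parenthesization: ((M₁ M₂) (M₃ M₄)) with cost 9684.

9684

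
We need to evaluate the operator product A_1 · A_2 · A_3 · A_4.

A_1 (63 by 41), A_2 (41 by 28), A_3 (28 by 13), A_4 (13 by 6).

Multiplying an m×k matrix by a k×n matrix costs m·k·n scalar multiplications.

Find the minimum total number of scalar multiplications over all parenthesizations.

24570

Adjacent pairs: A_1A_2 = 63·41·28 = 72324; A_2A_3 = 41·28·13 = 14924; A_3A_4 = 28·13·6 = 2184.
Length 3: A_1..A_3: k=1: 0+14924+63·41·13=48503; k=2: 72324+0+63·28·13=95256 → min 48503 | A_2..A_4: k=2: 0+2184+41·28·6=9072; k=3: 14924+0+41·13·6=18122 → min 9072.
Length 4: A_1..A_4: k=1: 0+9072+63·41·6=24570; k=2: 72324+2184+63·28·6=85092; k=3: 48503+0+63·13·6=53417 → min 24570.
Optimal order: (A_1 · (A_2 · (A_3 · A_4))) with cost 24570.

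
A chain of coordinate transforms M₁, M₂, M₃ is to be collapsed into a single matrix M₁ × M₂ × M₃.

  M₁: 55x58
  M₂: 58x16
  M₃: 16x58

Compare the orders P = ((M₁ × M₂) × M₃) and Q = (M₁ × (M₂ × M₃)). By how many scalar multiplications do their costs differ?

136764

Order P = ((M₁ × M₂) × M₃): (M₁ × M₂): 55×58 by 58×16 → 55×16, cost 55·58·16 = 51040; ((M₁ × M₂) × M₃): 55×16 by 16×58 → 55×58, cost 55·16·58 = 51040; cumulative 102080. Total 102080.
Order Q = (M₁ × (M₂ × M₃)): (M₂ × M₃): 58×16 by 16×58 → 58×58, cost 58·16·58 = 53824; (M₁ × (M₂ × M₃)): 55×58 by 58×58 → 55×58, cost 55·58·58 = 185020; cumulative 238844. Total 238844.
Difference: |102080 − 238844| = 136764.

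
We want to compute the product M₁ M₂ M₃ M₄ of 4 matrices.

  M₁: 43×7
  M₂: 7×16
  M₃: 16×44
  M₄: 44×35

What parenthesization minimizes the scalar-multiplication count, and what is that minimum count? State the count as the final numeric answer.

26243

Adjacent pairs: M₁M₂ = 43·7·16 = 4816; M₂M₃ = 7·16·44 = 4928; M₃M₄ = 16·44·35 = 24640.
Length 3: M₁..M₃: k=1: 0+4928+43·7·44=18172; k=2: 4816+0+43·16·44=35088 → min 18172 | M₂..M₄: k=2: 0+24640+7·16·35=28560; k=3: 4928+0+7·44·35=15708 → min 15708.
Length 4: M₁..M₄: k=1: 0+15708+43·7·35=26243; k=2: 4816+24640+43·16·35=53536; k=3: 18172+0+43·44·35=84392 → min 26243.
Optimal parenthesization: (M₁ ((M₂ M₃) M₄)) with cost 26243.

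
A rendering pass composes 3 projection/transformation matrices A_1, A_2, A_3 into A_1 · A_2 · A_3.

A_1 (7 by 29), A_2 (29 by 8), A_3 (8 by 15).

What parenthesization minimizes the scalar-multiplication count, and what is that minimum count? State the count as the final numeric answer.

(A_1 · (A_2 · A_3)): cost 6525.
((A_1 · A_2) · A_3): cost 2464.
Optimal: ((A_1 · A_2) · A_3) with cost 2464.

2464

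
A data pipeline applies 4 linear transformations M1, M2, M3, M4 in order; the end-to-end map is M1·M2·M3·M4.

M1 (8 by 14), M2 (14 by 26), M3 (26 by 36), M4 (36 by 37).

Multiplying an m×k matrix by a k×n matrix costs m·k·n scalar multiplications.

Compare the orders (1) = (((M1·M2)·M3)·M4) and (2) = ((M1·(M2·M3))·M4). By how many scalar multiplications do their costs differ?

6736

Order (1) = (((M1·M2)·M3)·M4): (M1·M2): 8×14 by 14×26 → 8×26, cost 8·14·26 = 2912; ((M1·M2)·M3): 8×26 by 26×36 → 8×36, cost 8·26·36 = 7488; cumulative 10400; (((M1·M2)·M3)·M4): 8×36 by 36×37 → 8×37, cost 8·36·37 = 10656; cumulative 21056. Total 21056.
Order (2) = ((M1·(M2·M3))·M4): (M2·M3): 14×26 by 26×36 → 14×36, cost 14·26·36 = 13104; (M1·(M2·M3)): 8×14 by 14×36 → 8×36, cost 8·14·36 = 4032; cumulative 17136; ((M1·(M2·M3))·M4): 8×36 by 36×37 → 8×37, cost 8·36·37 = 10656; cumulative 27792. Total 27792.
Difference: |21056 − 27792| = 6736.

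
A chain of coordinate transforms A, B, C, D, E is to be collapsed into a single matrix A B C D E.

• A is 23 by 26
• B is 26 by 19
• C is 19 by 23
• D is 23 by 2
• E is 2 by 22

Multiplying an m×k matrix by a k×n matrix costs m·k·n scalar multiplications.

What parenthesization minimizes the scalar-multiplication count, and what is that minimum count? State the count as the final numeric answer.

4070

Adjacent pairs: AB = 23·26·19 = 11362; BC = 26·19·23 = 11362; CD = 19·23·2 = 874; DE = 23·2·22 = 1012.
Length 3: A..C: k=1: 0+11362+23·26·23=25116; k=2: 11362+0+23·19·23=21413 → min 21413 | B..D: k=2: 0+874+26·19·2=1862; k=3: 11362+0+26·23·2=12558 → min 1862 | C..E: k=3: 0+1012+19·23·22=10626; k=4: 874+0+19·2·22=1710 → min 1710.
Length 4: A..D: k=1: 0+1862+23·26·2=3058; k=2: 11362+874+23·19·2=13110; k=3: 21413+0+23·23·2=22471 → min 3058 | B..E: k=2: 0+1710+26·19·22=12578; k=3: 11362+1012+26·23·22=25530; k=4: 1862+0+26·2·22=3006 → min 3006.
Length 5: A..E: k=1: 0+3006+23·26·22=16162; k=2: 11362+1710+23·19·22=22686; k=3: 21413+1012+23·23·22=34063; k=4: 3058+0+23·2·22=4070 → min 4070.
Optimal parenthesization: ((A (B (C D))) E) with cost 4070.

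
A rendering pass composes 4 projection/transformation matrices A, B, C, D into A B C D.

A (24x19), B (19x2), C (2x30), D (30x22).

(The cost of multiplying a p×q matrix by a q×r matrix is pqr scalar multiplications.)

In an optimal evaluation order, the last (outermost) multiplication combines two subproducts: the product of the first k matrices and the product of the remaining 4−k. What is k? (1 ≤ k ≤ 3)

2

Adjacent pairs: AB = 24·19·2 = 912; BC = 19·2·30 = 1140; CD = 2·30·22 = 1320.
Length 3: A..C: k=1: 0+1140+24·19·30=14820; k=2: 912+0+24·2·30=2352 → min 2352 | B..D: k=2: 0+1320+19·2·22=2156; k=3: 1140+0+19·30·22=13680 → min 2156.
Top-level splits: k=1: (A..A)·(B..D) → 0+2156+24·19·22 = 12188; k=2: (A..B)·(C..D) → 912+1320+24·2·22 = 3288; k=3: (A..C)·(D..D) → 2352+0+24·30·22 = 18192.
Best split is after B, i.e. k = 2.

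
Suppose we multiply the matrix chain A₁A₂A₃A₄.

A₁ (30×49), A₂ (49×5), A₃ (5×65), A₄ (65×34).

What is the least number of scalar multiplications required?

Adjacent pairs: A₁A₂ = 30·49·5 = 7350; A₂A₃ = 49·5·65 = 15925; A₃A₄ = 5·65·34 = 11050.
Length 3: A₁..A₃: k=1: 0+15925+30·49·65=111475; k=2: 7350+0+30·5·65=17100 → min 17100 | A₂..A₄: k=2: 0+11050+49·5·34=19380; k=3: 15925+0+49·65·34=124215 → min 19380.
Length 4: A₁..A₄: k=1: 0+19380+30·49·34=69360; k=2: 7350+11050+30·5·34=23500; k=3: 17100+0+30·65·34=83400 → min 23500.
Optimal order: ((A₁A₂)(A₃A₄)) with cost 23500.

23500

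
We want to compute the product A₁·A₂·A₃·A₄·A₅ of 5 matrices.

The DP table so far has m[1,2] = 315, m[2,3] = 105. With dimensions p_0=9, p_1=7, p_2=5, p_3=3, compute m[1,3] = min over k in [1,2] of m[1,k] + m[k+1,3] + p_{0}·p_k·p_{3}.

294

m[1,3] = min over k∈[1,2] of m[1,k]+m[k+1,3]+p_{0}·p_k·p_{3}.
k=1: 0 + 105 + 9·7·3 = 294; k=2: 315 + 0 + 9·5·3 = 450.
Minimum: 294 at k=1.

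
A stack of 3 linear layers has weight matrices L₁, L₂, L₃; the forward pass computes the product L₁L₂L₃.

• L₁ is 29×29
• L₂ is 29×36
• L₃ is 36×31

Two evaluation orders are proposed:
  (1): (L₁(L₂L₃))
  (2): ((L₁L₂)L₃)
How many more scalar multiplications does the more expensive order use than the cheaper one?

4205

Order (1) = (L₁(L₂L₃)): (L₂L₃): 29×36 by 36×31 → 29×31, cost 29·36·31 = 32364; (L₁(L₂L₃)): 29×29 by 29×31 → 29×31, cost 29·29·31 = 26071; cumulative 58435. Total 58435.
Order (2) = ((L₁L₂)L₃): (L₁L₂): 29×29 by 29×36 → 29×36, cost 29·29·36 = 30276; ((L₁L₂)L₃): 29×36 by 36×31 → 29×31, cost 29·36·31 = 32364; cumulative 62640. Total 62640.
Difference: |58435 − 62640| = 4205.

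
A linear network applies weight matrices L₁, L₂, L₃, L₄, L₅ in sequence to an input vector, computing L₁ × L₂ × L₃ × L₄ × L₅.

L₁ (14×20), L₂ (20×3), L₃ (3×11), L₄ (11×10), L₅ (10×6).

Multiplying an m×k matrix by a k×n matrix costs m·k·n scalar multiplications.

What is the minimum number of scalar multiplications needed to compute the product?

1602

Adjacent pairs: L₁L₂ = 14·20·3 = 840; L₂L₃ = 20·3·11 = 660; L₃L₄ = 3·11·10 = 330; L₄L₅ = 11·10·6 = 660.
Length 3: L₁..L₃: k=1: 0+660+14·20·11=3740; k=2: 840+0+14·3·11=1302 → min 1302 | L₂..L₄: k=2: 0+330+20·3·10=930; k=3: 660+0+20·11·10=2860 → min 930 | L₃..L₅: k=3: 0+660+3·11·6=858; k=4: 330+0+3·10·6=510 → min 510.
Length 4: L₁..L₄: k=1: 0+930+14·20·10=3730; k=2: 840+330+14·3·10=1590; k=3: 1302+0+14·11·10=2842 → min 1590 | L₂..L₅: k=2: 0+510+20·3·6=870; k=3: 660+660+20·11·6=2640; k=4: 930+0+20·10·6=2130 → min 870.
Length 5: L₁..L₅: k=1: 0+870+14·20·6=2550; k=2: 840+510+14·3·6=1602; k=3: 1302+660+14·11·6=2886; k=4: 1590+0+14·10·6=2430 → min 1602.
Optimal order: ((L₁ × L₂) × ((L₃ × L₄) × L₅)) with cost 1602.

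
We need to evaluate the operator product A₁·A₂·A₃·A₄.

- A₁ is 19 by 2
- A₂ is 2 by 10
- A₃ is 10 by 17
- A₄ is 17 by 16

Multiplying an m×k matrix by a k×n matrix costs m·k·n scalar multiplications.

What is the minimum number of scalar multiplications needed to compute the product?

Adjacent pairs: A₁A₂ = 19·2·10 = 380; A₂A₃ = 2·10·17 = 340; A₃A₄ = 10·17·16 = 2720.
Length 3: A₁..A₃: k=1: 0+340+19·2·17=986; k=2: 380+0+19·10·17=3610 → min 986 | A₂..A₄: k=2: 0+2720+2·10·16=3040; k=3: 340+0+2·17·16=884 → min 884.
Length 4: A₁..A₄: k=1: 0+884+19·2·16=1492; k=2: 380+2720+19·10·16=6140; k=3: 986+0+19·17·16=6154 → min 1492.
Optimal order: (A₁·((A₂·A₃)·A₄)) with cost 1492.

1492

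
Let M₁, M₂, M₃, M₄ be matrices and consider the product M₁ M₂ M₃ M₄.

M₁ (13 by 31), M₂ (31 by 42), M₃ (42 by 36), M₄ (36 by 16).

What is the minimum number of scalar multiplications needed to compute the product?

44070

Adjacent pairs: M₁M₂ = 13·31·42 = 16926; M₂M₃ = 31·42·36 = 46872; M₃M₄ = 42·36·16 = 24192.
Length 3: M₁..M₃: k=1: 0+46872+13·31·36=61380; k=2: 16926+0+13·42·36=36582 → min 36582 | M₂..M₄: k=2: 0+24192+31·42·16=45024; k=3: 46872+0+31·36·16=64728 → min 45024.
Length 4: M₁..M₄: k=1: 0+45024+13·31·16=51472; k=2: 16926+24192+13·42·16=49854; k=3: 36582+0+13·36·16=44070 → min 44070.
Optimal order: (((M₁ M₂) M₃) M₄) with cost 44070.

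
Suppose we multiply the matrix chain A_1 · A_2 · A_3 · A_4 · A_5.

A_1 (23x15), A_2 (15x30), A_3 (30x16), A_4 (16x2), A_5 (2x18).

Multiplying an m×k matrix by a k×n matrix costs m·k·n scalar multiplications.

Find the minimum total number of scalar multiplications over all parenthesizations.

Adjacent pairs: A_1A_2 = 23·15·30 = 10350; A_2A_3 = 15·30·16 = 7200; A_3A_4 = 30·16·2 = 960; A_4A_5 = 16·2·18 = 576.
Length 3: A_1..A_3: k=1: 0+7200+23·15·16=12720; k=2: 10350+0+23·30·16=21390 → min 12720 | A_2..A_4: k=2: 0+960+15·30·2=1860; k=3: 7200+0+15·16·2=7680 → min 1860 | A_3..A_5: k=3: 0+576+30·16·18=9216; k=4: 960+0+30·2·18=2040 → min 2040.
Length 4: A_1..A_4: k=1: 0+1860+23·15·2=2550; k=2: 10350+960+23·30·2=12690; k=3: 12720+0+23·16·2=13456 → min 2550 | A_2..A_5: k=2: 0+2040+15·30·18=10140; k=3: 7200+576+15·16·18=12096; k=4: 1860+0+15·2·18=2400 → min 2400.
Length 5: A_1..A_5: k=1: 0+2400+23·15·18=8610; k=2: 10350+2040+23·30·18=24810; k=3: 12720+576+23·16·18=19920; k=4: 2550+0+23·2·18=3378 → min 3378.
Optimal order: ((A_1 · (A_2 · (A_3 · A_4))) · A_5) with cost 3378.

3378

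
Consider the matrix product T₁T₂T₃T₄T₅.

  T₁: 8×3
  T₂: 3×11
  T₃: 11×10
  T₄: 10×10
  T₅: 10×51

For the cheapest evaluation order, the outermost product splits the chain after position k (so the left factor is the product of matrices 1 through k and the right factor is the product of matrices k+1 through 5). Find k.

1

Adjacent pairs: T₁T₂ = 8·3·11 = 264; T₂T₃ = 3·11·10 = 330; T₃T₄ = 11·10·10 = 1100; T₄T₅ = 10·10·51 = 5100.
Length 3: T₁..T₃: k=1: 0+330+8·3·10=570; k=2: 264+0+8·11·10=1144 → min 570 | T₂..T₄: k=2: 0+1100+3·11·10=1430; k=3: 330+0+3·10·10=630 → min 630 | T₃..T₅: k=3: 0+5100+11·10·51=10710; k=4: 1100+0+11·10·51=6710 → min 6710.
Length 4: T₁..T₄: k=1: 0+630+8·3·10=870; k=2: 264+1100+8·11·10=2244; k=3: 570+0+8·10·10=1370 → min 870 | T₂..T₅: k=2: 0+6710+3·11·51=8393; k=3: 330+5100+3·10·51=6960; k=4: 630+0+3·10·51=2160 → min 2160.
Top-level splits: k=1: (T₁..T₁)·(T₂..T₅) → 0+2160+8·3·51 = 3384; k=2: (T₁..T₂)·(T₃..T₅) → 264+6710+8·11·51 = 11462; k=3: (T₁..T₃)·(T₄..T₅) → 570+5100+8·10·51 = 9750; k=4: (T₁..T₄)·(T₅..T₅) → 870+0+8·10·51 = 4950.
Best split is after T₁, i.e. k = 1.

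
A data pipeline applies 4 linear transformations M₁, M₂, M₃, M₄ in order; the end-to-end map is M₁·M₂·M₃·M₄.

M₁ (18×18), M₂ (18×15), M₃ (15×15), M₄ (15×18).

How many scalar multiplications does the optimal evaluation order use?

Adjacent pairs: M₁M₂ = 18·18·15 = 4860; M₂M₃ = 18·15·15 = 4050; M₃M₄ = 15·15·18 = 4050.
Length 3: M₁..M₃: k=1: 0+4050+18·18·15=8910; k=2: 4860+0+18·15·15=8910 → min 8910 | M₂..M₄: k=2: 0+4050+18·15·18=8910; k=3: 4050+0+18·15·18=8910 → min 8910.
Length 4: M₁..M₄: k=1: 0+8910+18·18·18=14742; k=2: 4860+4050+18·15·18=13770; k=3: 8910+0+18·15·18=13770 → min 13770.
Optimal order: ((M₁·M₂)·(M₃·M₄)) with cost 13770.

13770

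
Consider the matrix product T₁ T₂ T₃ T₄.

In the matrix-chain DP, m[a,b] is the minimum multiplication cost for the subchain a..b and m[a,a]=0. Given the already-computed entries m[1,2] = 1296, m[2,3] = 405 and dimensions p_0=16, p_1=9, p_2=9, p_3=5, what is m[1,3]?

1125

m[1,3] = min over k∈[1,2] of m[1,k]+m[k+1,3]+p_{0}·p_k·p_{3}.
k=1: 0 + 405 + 16·9·5 = 1125; k=2: 1296 + 0 + 16·9·5 = 2016.
Minimum: 1125 at k=1.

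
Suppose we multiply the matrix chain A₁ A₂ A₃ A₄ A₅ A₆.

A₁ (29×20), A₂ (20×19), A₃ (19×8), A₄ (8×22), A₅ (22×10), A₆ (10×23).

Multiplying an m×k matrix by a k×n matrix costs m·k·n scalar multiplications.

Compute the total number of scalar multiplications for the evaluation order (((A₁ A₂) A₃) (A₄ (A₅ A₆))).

(A₁ A₂): 29×20 by 20×19 → 29×19, cost 29·20·19 = 11020
((A₁ A₂) A₃): 29×19 by 19×8 → 29×8, cost 29·19·8 = 4408; cumulative 15428
(A₅ A₆): 22×10 by 10×23 → 22×23, cost 22·10·23 = 5060
(A₄ (A₅ A₆)): 8×22 by 22×23 → 8×23, cost 8·22·23 = 4048; cumulative 9108
(((A₁ A₂) A₃) (A₄ (A₅ A₆))): 29×8 by 8×23 → 29×23, cost 29·8·23 = 5336; cumulative 29872
Total: 29872 scalar multiplications.

29872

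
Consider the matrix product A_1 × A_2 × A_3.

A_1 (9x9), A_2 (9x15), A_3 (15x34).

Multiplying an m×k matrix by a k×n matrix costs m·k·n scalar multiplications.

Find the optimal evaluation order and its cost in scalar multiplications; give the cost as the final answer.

(A_1 × (A_2 × A_3)): cost 7344.
((A_1 × A_2) × A_3): cost 5805.
Optimal: ((A_1 × A_2) × A_3) with cost 5805.

5805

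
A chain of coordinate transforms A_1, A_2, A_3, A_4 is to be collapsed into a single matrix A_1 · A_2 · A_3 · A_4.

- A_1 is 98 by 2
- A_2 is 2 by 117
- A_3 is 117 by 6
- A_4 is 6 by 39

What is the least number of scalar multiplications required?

Adjacent pairs: A_1A_2 = 98·2·117 = 22932; A_2A_3 = 2·117·6 = 1404; A_3A_4 = 117·6·39 = 27378.
Length 3: A_1..A_3: k=1: 0+1404+98·2·6=2580; k=2: 22932+0+98·117·6=91728 → min 2580 | A_2..A_4: k=2: 0+27378+2·117·39=36504; k=3: 1404+0+2·6·39=1872 → min 1872.
Length 4: A_1..A_4: k=1: 0+1872+98·2·39=9516; k=2: 22932+27378+98·117·39=497484; k=3: 2580+0+98·6·39=25512 → min 9516.
Optimal order: (A_1 · ((A_2 · A_3) · A_4)) with cost 9516.

9516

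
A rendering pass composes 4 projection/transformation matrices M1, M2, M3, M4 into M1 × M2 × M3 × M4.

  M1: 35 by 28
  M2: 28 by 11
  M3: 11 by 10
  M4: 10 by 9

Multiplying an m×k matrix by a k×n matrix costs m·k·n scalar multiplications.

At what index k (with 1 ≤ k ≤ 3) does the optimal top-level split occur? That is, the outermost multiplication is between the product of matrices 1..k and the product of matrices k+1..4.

1

Adjacent pairs: M1M2 = 35·28·11 = 10780; M2M3 = 28·11·10 = 3080; M3M4 = 11·10·9 = 990.
Length 3: M1..M3: k=1: 0+3080+35·28·10=12880; k=2: 10780+0+35·11·10=14630 → min 12880 | M2..M4: k=2: 0+990+28·11·9=3762; k=3: 3080+0+28·10·9=5600 → min 3762.
Top-level splits: k=1: (M1..M1)·(M2..M4) → 0+3762+35·28·9 = 12582; k=2: (M1..M2)·(M3..M4) → 10780+990+35·11·9 = 15235; k=3: (M1..M3)·(M4..M4) → 12880+0+35·10·9 = 16030.
Best split is after M1, i.e. k = 1.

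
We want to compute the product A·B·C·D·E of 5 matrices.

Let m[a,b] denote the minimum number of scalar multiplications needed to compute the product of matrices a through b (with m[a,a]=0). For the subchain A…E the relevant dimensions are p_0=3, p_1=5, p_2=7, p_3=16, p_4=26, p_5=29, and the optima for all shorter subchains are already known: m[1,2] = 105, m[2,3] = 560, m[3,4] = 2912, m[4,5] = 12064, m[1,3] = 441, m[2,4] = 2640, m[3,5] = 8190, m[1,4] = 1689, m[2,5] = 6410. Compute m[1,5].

m[1,5] = min over k∈[1,4] of m[1,k]+m[k+1,5]+p_{0}·p_k·p_{5}.
k=1: 0 + 6410 + 3·5·29 = 6845; k=2: 105 + 8190 + 3·7·29 = 8904; k=3: 441 + 12064 + 3·16·29 = 13897; k=4: 1689 + 0 + 3·26·29 = 3951.
Minimum: 3951 at k=4.

3951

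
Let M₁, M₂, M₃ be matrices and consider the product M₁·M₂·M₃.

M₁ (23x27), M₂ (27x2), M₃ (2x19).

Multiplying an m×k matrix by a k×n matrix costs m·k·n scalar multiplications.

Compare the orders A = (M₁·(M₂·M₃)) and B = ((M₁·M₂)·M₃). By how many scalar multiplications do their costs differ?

10709

Order A = (M₁·(M₂·M₃)): (M₂·M₃): 27×2 by 2×19 → 27×19, cost 27·2·19 = 1026; (M₁·(M₂·M₃)): 23×27 by 27×19 → 23×19, cost 23·27·19 = 11799; cumulative 12825. Total 12825.
Order B = ((M₁·M₂)·M₃): (M₁·M₂): 23×27 by 27×2 → 23×2, cost 23·27·2 = 1242; ((M₁·M₂)·M₃): 23×2 by 2×19 → 23×19, cost 23·2·19 = 874; cumulative 2116. Total 2116.
Difference: |12825 − 2116| = 10709.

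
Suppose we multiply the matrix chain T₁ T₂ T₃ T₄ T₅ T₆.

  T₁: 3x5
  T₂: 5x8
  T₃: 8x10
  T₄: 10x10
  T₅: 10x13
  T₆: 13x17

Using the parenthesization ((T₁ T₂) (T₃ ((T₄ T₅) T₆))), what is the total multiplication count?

5398

(T₁ T₂): 3×5 by 5×8 → 3×8, cost 3·5·8 = 120
(T₄ T₅): 10×10 by 10×13 → 10×13, cost 10·10·13 = 1300
((T₄ T₅) T₆): 10×13 by 13×17 → 10×17, cost 10·13·17 = 2210; cumulative 3510
(T₃ ((T₄ T₅) T₆)): 8×10 by 10×17 → 8×17, cost 8·10·17 = 1360; cumulative 4870
((T₁ T₂) (T₃ ((T₄ T₅) T₆))): 3×8 by 8×17 → 3×17, cost 3·8·17 = 408; cumulative 5398
Total: 5398 scalar multiplications.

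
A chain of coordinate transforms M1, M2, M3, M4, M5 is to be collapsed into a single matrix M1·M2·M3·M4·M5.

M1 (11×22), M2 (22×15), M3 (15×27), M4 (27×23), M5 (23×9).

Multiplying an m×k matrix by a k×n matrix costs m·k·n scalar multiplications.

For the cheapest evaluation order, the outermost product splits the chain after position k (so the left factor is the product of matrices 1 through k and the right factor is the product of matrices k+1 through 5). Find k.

Adjacent pairs: M1M2 = 11·22·15 = 3630; M2M3 = 22·15·27 = 8910; M3M4 = 15·27·23 = 9315; M4M5 = 27·23·9 = 5589.
Length 3: M1..M3: k=1: 0+8910+11·22·27=15444; k=2: 3630+0+11·15·27=8085 → min 8085 | M2..M4: k=2: 0+9315+22·15·23=16905; k=3: 8910+0+22·27·23=22572 → min 16905 | M3..M5: k=3: 0+5589+15·27·9=9234; k=4: 9315+0+15·23·9=12420 → min 9234.
Length 4: M1..M4: k=1: 0+16905+11·22·23=22471; k=2: 3630+9315+11·15·23=16740; k=3: 8085+0+11·27·23=14916 → min 14916 | M2..M5: k=2: 0+9234+22·15·9=12204; k=3: 8910+5589+22·27·9=19845; k=4: 16905+0+22·23·9=21459 → min 12204.
Top-level splits: k=1: (M1..M1)·(M2..M5) → 0+12204+11·22·9 = 14382; k=2: (M1..M2)·(M3..M5) → 3630+9234+11·15·9 = 14349; k=3: (M1..M3)·(M4..M5) → 8085+5589+11·27·9 = 16347; k=4: (M1..M4)·(M5..M5) → 14916+0+11·23·9 = 17193.
Best split is after M2, i.e. k = 2.

2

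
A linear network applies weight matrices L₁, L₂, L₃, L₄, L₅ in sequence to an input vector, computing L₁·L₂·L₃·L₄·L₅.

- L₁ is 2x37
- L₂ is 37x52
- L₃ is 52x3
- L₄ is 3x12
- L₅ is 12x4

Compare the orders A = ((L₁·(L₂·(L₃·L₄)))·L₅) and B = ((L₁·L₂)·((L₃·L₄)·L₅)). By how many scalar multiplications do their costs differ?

17312

Order A = ((L₁·(L₂·(L₃·L₄)))·L₅): (L₃·L₄): 52×3 by 3×12 → 52×12, cost 52·3·12 = 1872; (L₂·(L₃·L₄)): 37×52 by 52×12 → 37×12, cost 37·52·12 = 23088; cumulative 24960; (L₁·(L₂·(L₃·L₄))): 2×37 by 37×12 → 2×12, cost 2·37·12 = 888; cumulative 25848; ((L₁·(L₂·(L₃·L₄)))·L₅): 2×12 by 12×4 → 2×4, cost 2·12·4 = 96; cumulative 25944. Total 25944.
Order B = ((L₁·L₂)·((L₃·L₄)·L₅)): (L₁·L₂): 2×37 by 37×52 → 2×52, cost 2·37·52 = 3848; (L₃·L₄): 52×3 by 3×12 → 52×12, cost 52·3·12 = 1872; ((L₃·L₄)·L₅): 52×12 by 12×4 → 52×4, cost 52·12·4 = 2496; cumulative 4368; ((L₁·L₂)·((L₃·L₄)·L₅)): 2×52 by 52×4 → 2×4, cost 2·52·4 = 416; cumulative 8632. Total 8632.
Difference: |25944 − 8632| = 17312.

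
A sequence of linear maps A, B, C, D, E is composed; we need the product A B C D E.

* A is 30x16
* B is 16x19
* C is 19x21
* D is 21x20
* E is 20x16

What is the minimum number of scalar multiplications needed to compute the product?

25648

Adjacent pairs: AB = 30·16·19 = 9120; BC = 16·19·21 = 6384; CD = 19·21·20 = 7980; DE = 21·20·16 = 6720.
Length 3: A..C: k=1: 0+6384+30·16·21=16464; k=2: 9120+0+30·19·21=21090 → min 16464 | B..D: k=2: 0+7980+16·19·20=14060; k=3: 6384+0+16·21·20=13104 → min 13104 | C..E: k=3: 0+6720+19·21·16=13104; k=4: 7980+0+19·20·16=14060 → min 13104.
Length 4: A..D: k=1: 0+13104+30·16·20=22704; k=2: 9120+7980+30·19·20=28500; k=3: 16464+0+30·21·20=29064 → min 22704 | B..E: k=2: 0+13104+16·19·16=17968; k=3: 6384+6720+16·21·16=18480; k=4: 13104+0+16·20·16=18224 → min 17968.
Length 5: A..E: k=1: 0+17968+30·16·16=25648; k=2: 9120+13104+30·19·16=31344; k=3: 16464+6720+30·21·16=33264; k=4: 22704+0+30·20·16=32304 → min 25648.
Optimal order: (A (B (C (D E)))) with cost 25648.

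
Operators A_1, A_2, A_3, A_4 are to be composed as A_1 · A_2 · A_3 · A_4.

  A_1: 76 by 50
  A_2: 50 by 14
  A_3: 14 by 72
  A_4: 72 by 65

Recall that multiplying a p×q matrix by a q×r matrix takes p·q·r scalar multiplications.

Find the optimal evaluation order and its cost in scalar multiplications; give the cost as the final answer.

187880

Adjacent pairs: A_1A_2 = 76·50·14 = 53200; A_2A_3 = 50·14·72 = 50400; A_3A_4 = 14·72·65 = 65520.
Length 3: A_1..A_3: k=1: 0+50400+76·50·72=324000; k=2: 53200+0+76·14·72=129808 → min 129808 | A_2..A_4: k=2: 0+65520+50·14·65=111020; k=3: 50400+0+50·72·65=284400 → min 111020.
Length 4: A_1..A_4: k=1: 0+111020+76·50·65=358020; k=2: 53200+65520+76·14·65=187880; k=3: 129808+0+76·72·65=485488 → min 187880.
Optimal parenthesization: ((A_1 · A_2) · (A_3 · A_4)) with cost 187880.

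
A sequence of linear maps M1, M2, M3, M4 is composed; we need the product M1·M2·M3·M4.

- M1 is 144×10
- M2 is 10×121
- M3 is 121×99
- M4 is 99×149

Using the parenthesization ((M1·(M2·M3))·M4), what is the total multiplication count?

2386494

(M2·M3): 10×121 by 121×99 → 10×99, cost 10·121·99 = 119790
(M1·(M2·M3)): 144×10 by 10×99 → 144×99, cost 144·10·99 = 142560; cumulative 262350
((M1·(M2·M3))·M4): 144×99 by 99×149 → 144×149, cost 144·99·149 = 2124144; cumulative 2386494
Total: 2386494 scalar multiplications.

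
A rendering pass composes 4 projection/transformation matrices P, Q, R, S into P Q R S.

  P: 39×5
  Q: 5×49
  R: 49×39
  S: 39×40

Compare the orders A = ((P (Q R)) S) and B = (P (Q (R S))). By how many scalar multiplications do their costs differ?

Order A = ((P (Q R)) S): (Q R): 5×49 by 49×39 → 5×39, cost 5·49·39 = 9555; (P (Q R)): 39×5 by 5×39 → 39×39, cost 39·5·39 = 7605; cumulative 17160; ((P (Q R)) S): 39×39 by 39×40 → 39×40, cost 39·39·40 = 60840; cumulative 78000. Total 78000.
Order B = (P (Q (R S))): (R S): 49×39 by 39×40 → 49×40, cost 49·39·40 = 76440; (Q (R S)): 5×49 by 49×40 → 5×40, cost 5·49·40 = 9800; cumulative 86240; (P (Q (R S))): 39×5 by 5×40 → 39×40, cost 39·5·40 = 7800; cumulative 94040. Total 94040.
Difference: |78000 − 94040| = 16040.

16040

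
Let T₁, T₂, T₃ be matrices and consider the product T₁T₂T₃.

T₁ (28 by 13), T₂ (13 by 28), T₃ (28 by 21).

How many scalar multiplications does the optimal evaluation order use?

15288

Order (T₁(T₂T₃)): (T₂T₃): 13×28 by 28×21 → 13×21, cost 13·28·21 = 7644; (T₁(T₂T₃)): 28×13 by 13×21 → 28×21, cost 28·13·21 = 7644; cumulative 15288. Total 15288.
Order ((T₁T₂)T₃): (T₁T₂): 28×13 by 13×28 → 28×28, cost 28·13·28 = 10192; ((T₁T₂)T₃): 28×28 by 28×21 → 28×21, cost 28·28·21 = 16464; cumulative 26656. Total 26656.
Minimum: 15288.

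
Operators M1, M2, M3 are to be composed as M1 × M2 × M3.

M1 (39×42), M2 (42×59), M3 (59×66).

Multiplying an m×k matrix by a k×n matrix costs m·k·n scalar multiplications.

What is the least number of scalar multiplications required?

248508

Order (M1 × (M2 × M3)): (M2 × M3): 42×59 by 59×66 → 42×66, cost 42·59·66 = 163548; (M1 × (M2 × M3)): 39×42 by 42×66 → 39×66, cost 39·42·66 = 108108; cumulative 271656. Total 271656.
Order ((M1 × M2) × M3): (M1 × M2): 39×42 by 42×59 → 39×59, cost 39·42·59 = 96642; ((M1 × M2) × M3): 39×59 by 59×66 → 39×66, cost 39·59·66 = 151866; cumulative 248508. Total 248508.
Minimum: 248508.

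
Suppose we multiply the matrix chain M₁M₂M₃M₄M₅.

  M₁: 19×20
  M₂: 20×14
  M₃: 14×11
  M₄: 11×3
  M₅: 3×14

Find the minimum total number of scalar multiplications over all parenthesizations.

3240

Adjacent pairs: M₁M₂ = 19·20·14 = 5320; M₂M₃ = 20·14·11 = 3080; M₃M₄ = 14·11·3 = 462; M₄M₅ = 11·3·14 = 462.
Length 3: M₁..M₃: k=1: 0+3080+19·20·11=7260; k=2: 5320+0+19·14·11=8246 → min 7260 | M₂..M₄: k=2: 0+462+20·14·3=1302; k=3: 3080+0+20·11·3=3740 → min 1302 | M₃..M₅: k=3: 0+462+14·11·14=2618; k=4: 462+0+14·3·14=1050 → min 1050.
Length 4: M₁..M₄: k=1: 0+1302+19·20·3=2442; k=2: 5320+462+19·14·3=6580; k=3: 7260+0+19·11·3=7887 → min 2442 | M₂..M₅: k=2: 0+1050+20·14·14=4970; k=3: 3080+462+20·11·14=6622; k=4: 1302+0+20·3·14=2142 → min 2142.
Length 5: M₁..M₅: k=1: 0+2142+19·20·14=7462; k=2: 5320+1050+19·14·14=10094; k=3: 7260+462+19·11·14=10648; k=4: 2442+0+19·3·14=3240 → min 3240.
Optimal order: ((M₁(M₂(M₃M₄)))M₅) with cost 3240.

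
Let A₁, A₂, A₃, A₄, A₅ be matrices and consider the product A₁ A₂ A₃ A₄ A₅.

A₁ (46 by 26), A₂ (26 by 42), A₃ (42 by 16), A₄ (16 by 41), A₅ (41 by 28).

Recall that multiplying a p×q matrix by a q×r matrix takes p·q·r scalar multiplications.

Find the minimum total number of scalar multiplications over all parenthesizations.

75584

Adjacent pairs: A₁A₂ = 46·26·42 = 50232; A₂A₃ = 26·42·16 = 17472; A₃A₄ = 42·16·41 = 27552; A₄A₅ = 16·41·28 = 18368.
Length 3: A₁..A₃: k=1: 0+17472+46·26·16=36608; k=2: 50232+0+46·42·16=81144 → min 36608 | A₂..A₄: k=2: 0+27552+26·42·41=72324; k=3: 17472+0+26·16·41=34528 → min 34528 | A₃..A₅: k=3: 0+18368+42·16·28=37184; k=4: 27552+0+42·41·28=75768 → min 37184.
Length 4: A₁..A₄: k=1: 0+34528+46·26·41=83564; k=2: 50232+27552+46·42·41=156996; k=3: 36608+0+46·16·41=66784 → min 66784 | A₂..A₅: k=2: 0+37184+26·42·28=67760; k=3: 17472+18368+26·16·28=47488; k=4: 34528+0+26·41·28=64376 → min 47488.
Length 5: A₁..A₅: k=1: 0+47488+46·26·28=80976; k=2: 50232+37184+46·42·28=141512; k=3: 36608+18368+46·16·28=75584; k=4: 66784+0+46·41·28=119592 → min 75584.
Optimal order: ((A₁ (A₂ A₃)) (A₄ A₅)) with cost 75584.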